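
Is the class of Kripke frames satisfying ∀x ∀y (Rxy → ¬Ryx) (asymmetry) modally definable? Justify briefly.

Not modally definable

Modal frame validity is preserved under surjective bounded morphisms.
The 5-cycle (worlds 0,1,2,3,4 with 0→1→2→3→4→0) is asymmetric. Mapping every world to a single reflexive point • is a surjective bounded morphism, and the reflexive point is not asymmetric (R•• but asymmetry requires ¬R••).
Hence asymmetry is not modally definable.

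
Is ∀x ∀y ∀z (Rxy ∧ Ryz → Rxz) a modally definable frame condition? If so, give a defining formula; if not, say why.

This is a Sahlqvist condition; the 4 axiom □q → □□q defines it.

Definable; □q → □□q defines it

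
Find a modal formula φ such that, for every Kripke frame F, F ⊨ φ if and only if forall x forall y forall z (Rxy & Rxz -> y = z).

◇s → □s

The condition is partial functionality. The CD schema ◇s → □s defines it.
Suppose ◇s→□s is valid. Take Rxy, Rxz and set V(s)={y}. Then ◇s at x, so □s at x, so s at z, i.e. z=y.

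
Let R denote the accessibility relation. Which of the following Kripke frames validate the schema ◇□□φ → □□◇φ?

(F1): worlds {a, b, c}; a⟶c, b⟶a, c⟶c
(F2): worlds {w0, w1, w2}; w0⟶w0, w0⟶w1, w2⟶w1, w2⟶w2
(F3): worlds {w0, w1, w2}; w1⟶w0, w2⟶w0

(F1), (F3)

Frame correspondent (Sahlqvist): ∀x ∀y ∀z ((xRy ∧ xR²z) → ∃w (yR²w ∧ zRw)) — i.e. a generalized confluence (Geach) condition.
(F1): satisfies the condition.
(F2): fails — w0Rw0, w0R²w1 but no w with w0R²w and w1Rw.
(F3): satisfies the condition.
Valid on: (F1), (F3).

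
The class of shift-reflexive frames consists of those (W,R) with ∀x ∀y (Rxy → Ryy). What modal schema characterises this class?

This is shift-reflexivity; the standard corresponding axiom is T□: □(□s → s).

□(□s → s)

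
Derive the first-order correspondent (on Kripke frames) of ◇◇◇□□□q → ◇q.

This is a Sahlqvist (Geach-type) schema ◇^3□^3q → □^0◇^1q.
First-order correspondent: ∀x ∀y (xR³y → ∃w (yR³w ∧ xRw)).

∀x ∀y (xR³y → ∃w (yR³w ∧ xRw))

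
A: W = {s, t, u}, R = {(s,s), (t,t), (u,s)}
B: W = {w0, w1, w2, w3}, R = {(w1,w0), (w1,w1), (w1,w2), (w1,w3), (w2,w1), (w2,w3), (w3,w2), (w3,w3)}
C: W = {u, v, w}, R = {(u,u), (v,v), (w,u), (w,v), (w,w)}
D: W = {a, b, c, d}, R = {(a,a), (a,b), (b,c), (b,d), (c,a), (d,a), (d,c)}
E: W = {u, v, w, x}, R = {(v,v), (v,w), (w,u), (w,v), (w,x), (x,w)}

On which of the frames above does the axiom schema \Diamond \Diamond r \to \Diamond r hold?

A, C

This is the axiom for transitivity; its first-order frame correspondent is \forall x \forall y \forall z (Rxy \wedge Ryz \to Rxz).
A: satisfies the condition.
B: fails — Rw3w2 and Rw2w1 but not Rw3w1.
C: satisfies the condition.
D: fails — Rbc and Rca but not Rba.
E: fails — Rxw and Rwu but not Rxu.
Valid on: A, C.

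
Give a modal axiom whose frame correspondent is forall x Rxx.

□r → r

A defining formula is □r → r (the T axiom).
Suppose □r→r is valid. At any x set V(r)={w : Rxw}. Then □r holds at x, so r holds at x, i.e. Rxx.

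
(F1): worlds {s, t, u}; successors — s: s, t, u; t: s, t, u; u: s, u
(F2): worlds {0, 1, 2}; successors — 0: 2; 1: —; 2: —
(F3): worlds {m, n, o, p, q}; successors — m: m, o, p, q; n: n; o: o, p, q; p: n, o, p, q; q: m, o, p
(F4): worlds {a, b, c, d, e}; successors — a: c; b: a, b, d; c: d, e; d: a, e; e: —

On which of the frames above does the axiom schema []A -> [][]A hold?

(F2)

The schema corresponds to transitivity: forall x forall y forall z (Rxy & Ryz -> Rxz).
(F1): fails — Rus and Rst but not Rut.
(F2): condition met.
(F3): fails — Rop and Rpn but not Ron.
(F4): fails — Rcd and Rda but not Rca.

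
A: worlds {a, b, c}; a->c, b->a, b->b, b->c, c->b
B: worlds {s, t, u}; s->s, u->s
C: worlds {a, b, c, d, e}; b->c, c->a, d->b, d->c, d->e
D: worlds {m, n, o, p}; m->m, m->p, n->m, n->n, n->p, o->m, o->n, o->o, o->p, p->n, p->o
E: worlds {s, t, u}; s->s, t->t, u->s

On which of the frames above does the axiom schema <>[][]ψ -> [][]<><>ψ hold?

A, B, D, E

Frame correspondent (Sahlqvist): forall x forall y forall z ((xRy & x R^2 z) -> exists w (y R^2 w & z R^2 w)) — i.e. a generalized confluence (Geach) condition.
A: satisfies the condition.
B: satisfies the condition.
C: fails — bRc, bR²a but no w with cR²w and aR²w.
D: satisfies the condition.
E: satisfies the condition.
Valid on: A, B, D, E.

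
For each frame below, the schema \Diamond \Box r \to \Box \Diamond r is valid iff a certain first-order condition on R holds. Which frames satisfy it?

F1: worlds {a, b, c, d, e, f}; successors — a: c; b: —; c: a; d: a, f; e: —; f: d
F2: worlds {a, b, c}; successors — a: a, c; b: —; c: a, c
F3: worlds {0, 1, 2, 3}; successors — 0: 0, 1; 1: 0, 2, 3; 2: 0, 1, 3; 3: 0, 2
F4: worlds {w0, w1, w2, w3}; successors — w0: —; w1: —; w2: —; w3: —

F2, F3, F4

Frame correspondent (Sahlqvist): \forall x \forall y \forall z (Rxy \wedge Rxz \to \exists w (Ryw \wedge Rzw)) — i.e. convergence.
F1: fails — Rdf and Rda but f and a have no common successor.
F2: satisfies the condition.
F3: satisfies the condition.
F4: satisfies the condition.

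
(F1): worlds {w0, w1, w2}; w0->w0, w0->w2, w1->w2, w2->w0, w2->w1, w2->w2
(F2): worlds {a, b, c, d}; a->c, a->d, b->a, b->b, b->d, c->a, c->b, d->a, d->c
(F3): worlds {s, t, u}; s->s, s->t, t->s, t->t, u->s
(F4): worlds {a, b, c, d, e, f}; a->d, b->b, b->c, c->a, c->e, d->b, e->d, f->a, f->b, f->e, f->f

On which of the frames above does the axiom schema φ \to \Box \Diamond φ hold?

(F1)

Frame correspondent (Sahlqvist): \forall x \forall y (Rxy \to Ryx) — i.e. symmetry.
(F1): satisfies the condition.
(F2): fails — Rdc but not Rcd.
(F3): fails — Rus but not Rsu.
(F4): fails — Rbc but not Rcb.
Valid on: (F1).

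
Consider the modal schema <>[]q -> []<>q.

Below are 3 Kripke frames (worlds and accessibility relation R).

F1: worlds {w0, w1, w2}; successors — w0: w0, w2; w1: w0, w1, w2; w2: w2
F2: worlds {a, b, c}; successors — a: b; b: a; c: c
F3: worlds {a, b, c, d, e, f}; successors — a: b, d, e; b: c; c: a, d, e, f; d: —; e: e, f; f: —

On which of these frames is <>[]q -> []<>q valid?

F1, F2

This is the axiom for convergence; its first-order frame correspondent is forall x forall y forall z (Rxy & Rxz -> exists w (Ryw & Rzw)).
F1: satisfies the condition.
F2: satisfies the condition.
F3: fails — Rab and Rae but b and e have no common successor.
Valid on: F1, F2.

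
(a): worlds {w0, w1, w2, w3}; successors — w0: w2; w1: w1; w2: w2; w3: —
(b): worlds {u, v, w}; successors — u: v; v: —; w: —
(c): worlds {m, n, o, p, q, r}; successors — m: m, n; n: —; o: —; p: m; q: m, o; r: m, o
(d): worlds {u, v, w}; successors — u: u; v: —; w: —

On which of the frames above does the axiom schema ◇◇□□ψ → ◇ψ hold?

(a), (b), (d)

The schema corresponds to a generalized confluence (Geach) condition: ∀x ∀y (xR²y → ∃w (yR²w ∧ xRw)).
(a): satisfies the condition.
(b): satisfies the condition.
(c): fails — mR²n but no w with nR²w and mRw.
(d): satisfies the condition.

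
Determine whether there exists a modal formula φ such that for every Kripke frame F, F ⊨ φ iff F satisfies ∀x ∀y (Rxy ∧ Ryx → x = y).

If a class were modally definable it would be closed under surjective bounded morphisms (Goldblatt–Thomason).
The 6-cycle (worlds a,b,c,d,e,f with a→b→c→d→e→f→a) is antisymmetric. Sending even-indexed worlds to s and odd-indexed worlds to t is a surjective bounded morphism onto the two-world frame with s↔t, which is not antisymmetric.
So the class is not modally definable.

No — not modally definable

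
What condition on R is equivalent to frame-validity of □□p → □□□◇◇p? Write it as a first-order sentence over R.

This is a Sahlqvist (Geach-type) schema ◇^0□^2p → □^3◇^2p.
Minimal-valuation argument: fix x; take any y with xR^0y and any z with xR^3z. Set V(p) to the set of worlds R-reachable from y in exactly 2 steps. Then □^2p holds at y, so the antecedent holds at x; validity forces ◇^2p at z, giving a w with zR^2w and yR^2w.
First-order correspondent: ∀x ∀z (xR³z → ∃w (xR²w ∧ zR²w)).

∀x ∀z (xR³z → ∃w (xR²w ∧ zR²w))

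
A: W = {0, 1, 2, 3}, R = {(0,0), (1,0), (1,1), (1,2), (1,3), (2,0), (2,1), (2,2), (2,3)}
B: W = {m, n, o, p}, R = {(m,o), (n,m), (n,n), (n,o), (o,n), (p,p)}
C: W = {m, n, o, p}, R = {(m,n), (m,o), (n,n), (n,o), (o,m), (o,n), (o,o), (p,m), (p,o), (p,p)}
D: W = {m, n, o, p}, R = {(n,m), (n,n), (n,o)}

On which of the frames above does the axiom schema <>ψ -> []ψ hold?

none

The schema corresponds to partial functionality: forall x forall y forall z (Rxy & Rxz -> y = z).
A: fails — 1 sees both 0 and 1.
B: fails — n sees both m and n.
C: fails — m sees both n and o.
D: fails — n sees both m and n.
Valid on no frame.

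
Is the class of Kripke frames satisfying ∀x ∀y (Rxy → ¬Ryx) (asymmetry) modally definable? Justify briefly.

Any modally definable frame class is closed under surjective bounded morphisms.
The 3-cycle (worlds 0,1,2 with 0→1→2→0) is asymmetric. Mapping every world to a single reflexive point • is a surjective bounded morphism, and the reflexive point is not asymmetric (R•• but asymmetry requires ¬R••).
So no modal formula (or set of formulas) defines exactly the asymmetric frames.

Not definable by any modal formula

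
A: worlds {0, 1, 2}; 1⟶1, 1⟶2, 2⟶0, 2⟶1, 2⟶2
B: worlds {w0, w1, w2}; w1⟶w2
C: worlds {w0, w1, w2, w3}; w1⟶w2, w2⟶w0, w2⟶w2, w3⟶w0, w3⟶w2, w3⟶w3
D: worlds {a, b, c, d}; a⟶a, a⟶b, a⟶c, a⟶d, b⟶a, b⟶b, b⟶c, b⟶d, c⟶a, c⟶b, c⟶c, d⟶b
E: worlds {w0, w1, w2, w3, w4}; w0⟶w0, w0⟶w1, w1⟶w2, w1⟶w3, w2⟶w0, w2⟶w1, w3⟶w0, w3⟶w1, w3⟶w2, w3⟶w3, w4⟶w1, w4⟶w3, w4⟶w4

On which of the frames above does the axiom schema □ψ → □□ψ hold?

B

The schema corresponds to transitivity: ∀x ∀y ∀z (Rxy ∧ Ryz → Rxz).
A: fails — R12 and R20 but not R10.
B: condition met.
C: fails — Rw1w2 and Rw2w0 but not Rw1w0.
D: fails — Rcb and Rbd but not Rcd.
E: fails — Rw1w2 and Rw2w1 but not Rw1w1.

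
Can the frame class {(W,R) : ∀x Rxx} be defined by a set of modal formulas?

Yes: it is reflexivity, defined by the T schema □p → p.
Suppose □p→p is valid. At any x set V(p)={w : Rxw}. Then □p holds at x, so p holds at x, i.e. Rxx.

Yes — defined by □p → p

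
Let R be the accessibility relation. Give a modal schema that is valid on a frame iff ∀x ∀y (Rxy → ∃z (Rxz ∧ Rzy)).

□□ψ → □ψ

The condition is density. The C4 schema □□ψ → □ψ defines it.
Suppose □□ψ→□ψ is valid. Take Rxy and set V(ψ)={w : xR²w}. Then □□ψ at x, so □ψ at x, so ψ at y, i.e. ∃z(Rxz∧Rzy).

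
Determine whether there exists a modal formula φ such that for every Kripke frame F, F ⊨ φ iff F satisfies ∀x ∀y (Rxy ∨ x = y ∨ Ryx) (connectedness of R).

No

If a class were modally definable it would be closed under disjoint unions (Goldblatt–Thomason).
Take 4 disjoint single-world reflexive frames: each is trivially connected, but their disjoint union has 4 worlds with no edge between distinct components, so it is not connected.
So no modal formula (or set of formulas) defines exactly the connected frames.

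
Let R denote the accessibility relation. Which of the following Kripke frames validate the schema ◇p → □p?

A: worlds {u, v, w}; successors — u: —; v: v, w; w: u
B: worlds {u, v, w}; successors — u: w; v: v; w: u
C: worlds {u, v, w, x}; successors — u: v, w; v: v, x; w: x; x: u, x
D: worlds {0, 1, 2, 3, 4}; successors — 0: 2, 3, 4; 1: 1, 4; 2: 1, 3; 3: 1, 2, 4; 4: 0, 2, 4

The schema corresponds to partial functionality: ∀x ∀y ∀z (Rxy ∧ Rxz → y = z).
A: fails — v sees both v and w.
B: satisfies the condition.
C: fails — u sees both v and w.
D: fails — 0 sees both 2 and 3.
Valid on: B.

B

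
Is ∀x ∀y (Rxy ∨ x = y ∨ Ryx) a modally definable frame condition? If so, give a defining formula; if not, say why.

Any modally definable frame class is closed under disjoint unions.
Take 2 disjoint single-world reflexive frames: each is trivially connected, but their disjoint union has 2 worlds with no edge between distinct components, so it is not connected.
Hence connectedness of R is not modally definable.

No — not modally definable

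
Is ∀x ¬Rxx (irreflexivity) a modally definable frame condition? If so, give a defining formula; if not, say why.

Any modally definable frame class is closed under surjective bounded morphisms.
The 3-cycle (worlds w0,w1,w2 with w0→w1→w2→w0) is irreflexive, and the map sending every world to a single reflexive point • is a surjective bounded morphism (forth: every edge maps to (•,•); back: every world has a successor). So any modal formula valid on the 3-cycle is also valid on the reflexive point, which is not irreflexive.
So no modal formula (or set of formulas) defines exactly the irreflexive frames.

No — not modally definable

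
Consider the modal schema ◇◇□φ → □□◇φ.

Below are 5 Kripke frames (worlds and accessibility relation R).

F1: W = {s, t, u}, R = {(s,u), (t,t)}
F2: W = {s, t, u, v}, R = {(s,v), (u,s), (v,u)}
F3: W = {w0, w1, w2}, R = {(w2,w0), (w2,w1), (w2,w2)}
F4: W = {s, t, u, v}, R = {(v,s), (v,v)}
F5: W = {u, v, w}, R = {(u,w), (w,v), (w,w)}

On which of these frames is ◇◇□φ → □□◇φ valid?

The schema corresponds to a generalized confluence (Geach) condition: ∀x ∀y ∀z ((xR²y ∧ xR²z) → ∃w (yRw ∧ zRw)).
F1: satisfies the condition.
F2: satisfies the condition.
F3: fails — w2R²w0, w2R²w0 but no w with w0Rw and w0Rw.
F4: fails — vR²s, vR²s but no w with sRw and sRw.
F5: fails — uR²v, uR²v but no t with vRt and vRt.
Valid on: F1, F2.

F1, F2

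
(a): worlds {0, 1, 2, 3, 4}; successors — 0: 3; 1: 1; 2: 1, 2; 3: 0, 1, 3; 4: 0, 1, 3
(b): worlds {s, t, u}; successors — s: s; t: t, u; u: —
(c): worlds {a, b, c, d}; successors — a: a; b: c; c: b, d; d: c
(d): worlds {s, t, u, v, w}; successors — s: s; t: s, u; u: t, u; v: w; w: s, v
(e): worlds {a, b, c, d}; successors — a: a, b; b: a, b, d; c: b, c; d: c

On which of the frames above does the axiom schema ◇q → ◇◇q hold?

(a), (b), (e)

Frame correspondent (Sahlqvist): ∀x ∀y (xRy → ∃w (y = w ∧ xR²w)) — i.e. a generalized confluence (Geach) condition.
(a): satisfies the condition.
(b): satisfies the condition.
(c): fails — bRc but no w with c=w and bR²w.
(d): fails — vRw but no w* with w=w* and vR²w*.
(e): satisfies the condition.
Valid on: (a), (b), (e).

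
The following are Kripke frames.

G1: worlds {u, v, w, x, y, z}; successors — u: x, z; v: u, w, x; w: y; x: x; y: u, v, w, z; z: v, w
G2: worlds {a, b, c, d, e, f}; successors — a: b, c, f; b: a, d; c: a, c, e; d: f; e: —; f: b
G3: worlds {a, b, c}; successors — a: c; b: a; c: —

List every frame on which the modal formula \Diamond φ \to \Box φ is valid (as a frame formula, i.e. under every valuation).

G3

Frame correspondent (Sahlqvist): \forall x \forall y \forall z (Rxy \wedge Rxz \to y = z) — i.e. partial functionality.
G1: fails — u sees both x and z.
G2: fails — a sees both b and c.
G3: satisfies the condition.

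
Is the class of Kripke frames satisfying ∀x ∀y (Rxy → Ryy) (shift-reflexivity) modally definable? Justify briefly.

Definable; □(□r → r) defines it

The condition is shift-reflexivity. A defining modal formula is □(□r → r).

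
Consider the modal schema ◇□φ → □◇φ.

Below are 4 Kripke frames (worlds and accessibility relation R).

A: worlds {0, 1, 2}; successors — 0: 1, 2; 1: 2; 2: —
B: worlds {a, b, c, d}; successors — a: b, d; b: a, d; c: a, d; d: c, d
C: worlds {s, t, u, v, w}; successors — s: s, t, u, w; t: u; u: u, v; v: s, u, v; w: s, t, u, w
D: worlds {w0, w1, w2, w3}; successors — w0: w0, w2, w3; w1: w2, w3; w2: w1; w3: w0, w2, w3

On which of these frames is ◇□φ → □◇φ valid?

B, C

Frame correspondent (Sahlqvist): ∀x ∀y ∀z (Rxy ∧ Rxz → ∃w (Ryw ∧ Rzw)) — i.e. convergence.
A: fails — R01 and R02 but 1 and 2 have no common successor.
B: holds.
C: holds.
D: fails — Rw0w2 and Rw0w0 but w2 and w0 have no common successor.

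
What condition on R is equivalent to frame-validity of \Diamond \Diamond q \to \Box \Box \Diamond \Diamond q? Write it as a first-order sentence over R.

This is a Sahlqvist (Geach-type) schema ◇^2□^0q → □^2◇^2q.
Minimal-valuation argument: fix x; take any y with xR^2y and any z with xR^2z. Set V(q) to the set of worlds R-reachable from y in exactly 0 steps. Then □^0q holds at y, so the antecedent holds at x; validity forces ◇^2q at z, giving a w with zR^2w and yR^0w.
First-order correspondent: \forall x \forall y \forall z ((x R^2 y \wedge x R^2 z) \to \exists w (y = w \wedge z R^2 w)).

\forall x \forall y \forall z ((x R^2 y \wedge x R^2 z) \to \exists w (y = w \wedge z R^2 w))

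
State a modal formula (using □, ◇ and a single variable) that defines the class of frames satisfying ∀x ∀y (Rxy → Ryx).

q → □◇q

The condition is symmetry. The B schema q → □◇q defines it.
Suppose q→□◇q is valid. Take Rxy and set V(q)={x}. Then q at x, so □◇q at x, so ◇q at y, so some z with Ryz has q; z=x, i.e. Ryx.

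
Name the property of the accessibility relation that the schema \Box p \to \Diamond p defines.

seriality: \forall x \exists y Rxy

Suppose □p→◇p is valid. At any x set V(p)=W. Then □p at x, so ◇p at x, so x has a successor.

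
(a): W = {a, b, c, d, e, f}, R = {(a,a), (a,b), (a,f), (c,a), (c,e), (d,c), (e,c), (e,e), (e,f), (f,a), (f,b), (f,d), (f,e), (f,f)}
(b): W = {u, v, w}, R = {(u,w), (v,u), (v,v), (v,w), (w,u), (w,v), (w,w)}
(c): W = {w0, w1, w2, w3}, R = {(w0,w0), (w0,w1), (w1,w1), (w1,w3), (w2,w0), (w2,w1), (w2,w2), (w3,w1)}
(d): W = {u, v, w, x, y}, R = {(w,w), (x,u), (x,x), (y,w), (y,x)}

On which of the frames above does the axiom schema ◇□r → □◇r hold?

Frame correspondent (Sahlqvist): ∀x ∀y ∀z (Rxy ∧ Rxz → ∃w (Ryw ∧ Rzw)) — i.e. convergence.
(a): fails — Rab and Rab but b and b have no common successor.
(b): condition met.
(c): condition met.
(d): fails — Rxu and Rxu but u and u have no common successor.
Valid on: (b), (c).

(b), (c)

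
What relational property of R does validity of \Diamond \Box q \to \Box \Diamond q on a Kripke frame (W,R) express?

Suppose ◇□q→□◇q is valid. Take Rxy, Rxz and set V(q)={w : Ryw}. Then □q at y so ◇□q at x, so □◇q at x, so ◇q at z, giving w with Rzw and Ryw.
The converse is a direct semantic check.
Frame condition: \forall x \forall y \forall z (Rxy \wedge Rxz \to \exists w (Ryw \wedge Rzw)).

convergence: \forall x \forall y \forall z (Rxy \wedge Rxz \to \exists w (Ryw \wedge Rzw))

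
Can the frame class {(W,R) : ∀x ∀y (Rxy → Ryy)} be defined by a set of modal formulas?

This is a Sahlqvist condition; the T□ axiom □(□q → q) defines it.
Suppose □(□q→q) is valid. Take Rxy and set V(q)={w : Ryw}. Then at y, □q holds; since □(□q→q) at x, □q→q at y, so q at y, i.e. Ryy.

Yes, by □(□q → q)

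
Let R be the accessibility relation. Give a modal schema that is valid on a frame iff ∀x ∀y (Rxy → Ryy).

□(□r → r)

This is shift-reflexivity; the standard corresponding axiom is T□: □(□r → r).
Suppose □(□r→r) is valid. Take Rxy and set V(r)={w : Ryw}. Then at y, □r holds; since □(□r→r) at x, □r→r at y, so r at y, i.e. Ryy.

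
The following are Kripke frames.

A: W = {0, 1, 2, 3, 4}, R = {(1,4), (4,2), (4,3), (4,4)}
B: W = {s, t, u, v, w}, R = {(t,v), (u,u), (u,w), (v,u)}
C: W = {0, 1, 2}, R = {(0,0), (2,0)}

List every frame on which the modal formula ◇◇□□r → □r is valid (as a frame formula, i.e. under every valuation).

This is the axiom for a generalized confluence (Geach) condition; its first-order frame correspondent is ∀x ∀y ∀z ((xR²y ∧ xRz) → ∃w (yR²w ∧ z = w)).
A: fails — 1R²2, 1R4 but no w with 2R²w and 4=w.
B: fails — tR²u, tRv but no w* with uR²w* and v=w*.
C: holds.
Valid on: C.

C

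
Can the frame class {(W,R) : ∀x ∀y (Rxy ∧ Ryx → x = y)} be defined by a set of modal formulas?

Any modally definable frame class is closed under surjective bounded morphisms.
The 4-cycle (worlds 0,1,2,3 with 0→1→2→3→0) is antisymmetric. Sending even-indexed worlds to • and odd-indexed worlds to ∘ is a surjective bounded morphism onto the two-world frame with •↔∘, which is not antisymmetric.
So the class is not modally definable.

Not definable by any modal formula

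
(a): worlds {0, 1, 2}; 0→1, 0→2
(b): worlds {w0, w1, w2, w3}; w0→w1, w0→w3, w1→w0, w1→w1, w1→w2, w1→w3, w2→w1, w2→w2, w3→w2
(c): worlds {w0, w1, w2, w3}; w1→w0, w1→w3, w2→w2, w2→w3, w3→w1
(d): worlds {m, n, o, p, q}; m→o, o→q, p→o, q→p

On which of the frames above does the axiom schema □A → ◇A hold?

(b)

Frame correspondent (Sahlqvist): ∀x ∃y Rxy — i.e. seriality.
(a): fails — world 1 has no successor.
(b): condition met.
(c): fails — world w0 has no successor.
(d): fails — world n has no successor.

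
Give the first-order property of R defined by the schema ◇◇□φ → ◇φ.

∀x ∀y (xR²y → ∃w (yRw ∧ xRw))

This is a Sahlqvist (Geach-type) schema ◇^2□^1φ → □^0◇^1φ.
Minimal-valuation argument: fix x; take any y with xR^2y and any z with xR^0z. Set V(φ) to the set of worlds R-reachable from y in exactly 1 step. Then □^1φ holds at y, so the antecedent holds at x; validity forces ◇^1φ at z, giving a w with zR^1w and yR^1w.
First-order correspondent: ∀x ∀y (xR²y → ∃w (yRw ∧ xRw)).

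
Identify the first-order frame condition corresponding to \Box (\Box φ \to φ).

Suppose □(□φ→φ) is valid. Take Rxy and set V(φ)={w : Ryw}. Then at y, □φ holds; since □(□φ→φ) at x, □φ→φ at y, so φ at y, i.e. Ryy.

shift-reflexivity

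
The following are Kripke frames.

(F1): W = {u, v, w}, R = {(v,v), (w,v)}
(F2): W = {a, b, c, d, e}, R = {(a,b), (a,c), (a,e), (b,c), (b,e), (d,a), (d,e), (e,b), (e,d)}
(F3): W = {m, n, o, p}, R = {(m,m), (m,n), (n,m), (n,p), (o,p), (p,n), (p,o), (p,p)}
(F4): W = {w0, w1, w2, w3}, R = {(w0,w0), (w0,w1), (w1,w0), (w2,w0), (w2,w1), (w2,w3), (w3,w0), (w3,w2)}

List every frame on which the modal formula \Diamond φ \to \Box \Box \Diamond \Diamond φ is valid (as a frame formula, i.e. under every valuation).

This is the axiom for a generalized confluence (Geach) condition; its first-order frame correspondent is \forall x \forall y \forall z ((xRy \wedge x R^2 z) \to \exists w (y = w \wedge z R^2 w)).
(F1): holds.
(F2): fails — aRb, aR²c but no w with b=w and cR²w.
(F3): fails — nRm, nR²o but no w with m=w and oR²w.
(F4): fails — w2Rw3, w2R²w0 but no w with w3=w and w0R²w.
Valid on: (F1).

(F1)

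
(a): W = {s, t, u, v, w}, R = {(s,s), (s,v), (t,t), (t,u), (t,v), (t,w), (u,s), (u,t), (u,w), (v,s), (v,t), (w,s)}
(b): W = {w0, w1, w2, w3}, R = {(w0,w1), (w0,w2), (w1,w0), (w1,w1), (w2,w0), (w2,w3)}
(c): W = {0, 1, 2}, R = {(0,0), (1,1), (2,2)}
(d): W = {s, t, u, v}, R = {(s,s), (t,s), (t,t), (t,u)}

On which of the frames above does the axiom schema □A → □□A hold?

Frame correspondent (Sahlqvist): ∀x ∀y ∀z (Rxy ∧ Ryz → Rxz) — i.e. transitivity.
(a): fails — Rtv and Rvs but not Rts.
(b): fails — Rw1w0 and Rw0w2 but not Rw1w2.
(c): satisfies the condition.
(d): satisfies the condition.

(c), (d)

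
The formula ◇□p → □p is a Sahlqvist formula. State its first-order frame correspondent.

The Euclidean property

Equivalently (dual form): ◇p → □◇p.
Suppose ◇p→□◇p is valid. Take Rxy, Rxz and set V(p)={y}. Then ◇p at x, so □◇p at x, so ◇p at z, so some w with Rzw has p; w=y, i.e. Rzy. By symmetry of the argument, Ryz.
The converse is a direct semantic check.
Frame condition: ∀x ∀y ∀z (Rxy ∧ Rxz → Ryz).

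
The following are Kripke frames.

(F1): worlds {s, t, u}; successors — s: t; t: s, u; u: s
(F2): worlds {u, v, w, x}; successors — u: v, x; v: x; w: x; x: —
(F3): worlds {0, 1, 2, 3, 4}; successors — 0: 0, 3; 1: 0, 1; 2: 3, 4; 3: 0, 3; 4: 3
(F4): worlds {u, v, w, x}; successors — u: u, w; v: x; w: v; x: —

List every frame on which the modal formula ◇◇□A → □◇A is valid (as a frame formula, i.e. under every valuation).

Frame correspondent (Sahlqvist): ∀x ∀y ∀z ((xR²y ∧ xRz) → ∃w (yRw ∧ zRw)) — i.e. a generalized confluence (Geach) condition.
(F1): fails — sR²s, sRt but no w with sRw and tRw.
(F2): fails — uR²x, uRv but no t with xRt and vRt.
(F3): satisfies the condition.
(F4): fails — uR²u, uRw but no t with uRt and wRt.

(F3)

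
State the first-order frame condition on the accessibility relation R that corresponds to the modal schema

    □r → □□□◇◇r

This is a Sahlqvist (Geach-type) schema ◇^0□^1r → □^3◇^2r.
Minimal-valuation argument: fix x; take any y with xR^0y and any z with xR^3z. Set V(r) to the set of worlds R-reachable from y in exactly 1 step. Then □^1r holds at y, so the antecedent holds at x; validity forces ◇^2r at z, giving a w with zR^2w and yR^1w.
First-order correspondent: ∀x ∀z (xR³z → ∃w (xRw ∧ zR²w)).

∀x ∀z (xR³z → ∃w (xRw ∧ zR²w))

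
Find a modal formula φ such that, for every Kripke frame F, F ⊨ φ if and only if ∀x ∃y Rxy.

□r → ◇r

The condition is seriality. The D schema □r → ◇r defines it.
Suppose □r→◇r is valid. At any x set V(r)=W. Then □r at x, so ◇r at x, so x has a successor.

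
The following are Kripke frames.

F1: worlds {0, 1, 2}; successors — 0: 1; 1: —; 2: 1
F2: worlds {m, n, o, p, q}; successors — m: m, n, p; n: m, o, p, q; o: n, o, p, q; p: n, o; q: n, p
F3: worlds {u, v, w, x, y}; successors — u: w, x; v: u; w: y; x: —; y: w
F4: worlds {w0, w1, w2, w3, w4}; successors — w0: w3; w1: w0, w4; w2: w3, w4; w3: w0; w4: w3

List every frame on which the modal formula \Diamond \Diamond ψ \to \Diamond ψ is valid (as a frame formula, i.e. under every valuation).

The schema corresponds to transitivity: \forall x \forall y \forall z (Rxy \wedge Ryz \to Rxz).
F1: condition met.
F2: fails — Ron and Rnm but not Rom.
F3: fails — Ruw and Rwy but not Ruy.
F4: fails — Rw1w0 and Rw0w3 but not Rw1w3.

F1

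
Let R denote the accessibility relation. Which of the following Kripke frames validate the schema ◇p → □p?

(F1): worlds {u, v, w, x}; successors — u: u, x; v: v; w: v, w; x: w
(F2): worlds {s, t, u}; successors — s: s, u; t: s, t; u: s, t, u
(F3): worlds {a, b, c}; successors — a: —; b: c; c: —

The schema corresponds to partial functionality: ∀x ∀y ∀z (Rxy ∧ Rxz → y = z).
(F1): fails — u sees both u and x.
(F2): fails — s sees both s and u.
(F3): condition met.

(F3)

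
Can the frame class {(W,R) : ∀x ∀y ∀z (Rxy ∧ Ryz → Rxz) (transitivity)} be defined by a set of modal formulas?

Yes, by □q → □□q

This is a Sahlqvist condition; the 4 axiom □q → □□q defines it.
Suppose □q→□□q is valid. Take Rxy, Ryz and set V(q)={w : Rxw}. Then □q at x, so □□q at x, so □q at y, so q at z, i.e. Rxz.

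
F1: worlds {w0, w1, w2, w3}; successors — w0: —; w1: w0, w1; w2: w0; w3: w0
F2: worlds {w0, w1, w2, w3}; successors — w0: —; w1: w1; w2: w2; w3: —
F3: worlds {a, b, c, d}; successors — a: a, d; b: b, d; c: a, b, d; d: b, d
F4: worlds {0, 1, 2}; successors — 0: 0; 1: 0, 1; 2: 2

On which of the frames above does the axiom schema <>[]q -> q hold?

Frame correspondent (Sahlqvist): forall x forall y (Rxy -> Ryx) — i.e. symmetry.
F1: fails — Rw1w0 but not Rw0w1.
F2: satisfies the condition.
F3: fails — Rcd but not Rdc.
F4: fails — R10 but not R01.
Valid on: F2.

F2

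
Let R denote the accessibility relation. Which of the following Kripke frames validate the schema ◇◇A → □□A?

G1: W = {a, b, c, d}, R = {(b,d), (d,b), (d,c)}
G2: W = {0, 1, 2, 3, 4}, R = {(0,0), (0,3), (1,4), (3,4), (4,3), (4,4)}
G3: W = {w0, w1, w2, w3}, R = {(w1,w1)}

G3

This is the axiom for a generalized confluence (Geach) condition; its first-order frame correspondent is ∀x ∀y ∀z ((xR²y ∧ xR²z) → ∃w (y = w ∧ z = w)).
G1: fails — bR²b, bR²c but b ≠ c.
G2: fails — 0R²0, 0R²3 but 0 ≠ 3.
G3: holds.
Valid on: G3.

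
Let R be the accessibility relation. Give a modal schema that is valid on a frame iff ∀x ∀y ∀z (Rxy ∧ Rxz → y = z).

◇q → □q

The condition is partial functionality. The CD schema ◇q → □q defines it.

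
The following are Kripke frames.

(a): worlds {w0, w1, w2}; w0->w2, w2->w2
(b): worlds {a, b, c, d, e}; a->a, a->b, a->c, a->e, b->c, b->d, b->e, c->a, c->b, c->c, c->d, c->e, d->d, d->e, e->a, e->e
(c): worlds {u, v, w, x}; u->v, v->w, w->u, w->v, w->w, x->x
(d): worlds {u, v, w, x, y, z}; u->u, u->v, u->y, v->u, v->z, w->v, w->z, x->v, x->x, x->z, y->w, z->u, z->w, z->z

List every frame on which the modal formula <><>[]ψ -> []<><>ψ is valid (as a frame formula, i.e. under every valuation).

(a), (b)

Frame correspondent (Sahlqvist): forall x forall y forall z ((x R^2 y & xRz) -> exists w (yRw & z R^2 w)) — i.e. a generalized confluence (Geach) condition.
(a): holds.
(b): holds.
(c): fails — wR²u, wRu but no t with uRt and uR²t.
(d): fails — uR²y, uRy but no t with yRt and yR²t.
Valid on: (a), (b).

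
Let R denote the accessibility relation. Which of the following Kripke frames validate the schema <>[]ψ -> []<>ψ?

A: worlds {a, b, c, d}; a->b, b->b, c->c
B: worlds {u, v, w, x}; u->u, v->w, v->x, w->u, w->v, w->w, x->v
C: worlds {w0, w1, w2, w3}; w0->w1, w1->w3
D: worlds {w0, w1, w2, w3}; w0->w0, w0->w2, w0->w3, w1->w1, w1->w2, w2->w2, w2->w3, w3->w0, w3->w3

A, D

Frame correspondent (Sahlqvist): forall x forall y forall z (Rxy & Rxz -> exists w (Ryw & Rzw)) — i.e. convergence.
A: ✓.
B: fails — Rwu and Rwv but u and v have no common successor.
C: fails — Rw1w3 and Rw1w3 but w3 and w3 have no common successor.
D: ✓.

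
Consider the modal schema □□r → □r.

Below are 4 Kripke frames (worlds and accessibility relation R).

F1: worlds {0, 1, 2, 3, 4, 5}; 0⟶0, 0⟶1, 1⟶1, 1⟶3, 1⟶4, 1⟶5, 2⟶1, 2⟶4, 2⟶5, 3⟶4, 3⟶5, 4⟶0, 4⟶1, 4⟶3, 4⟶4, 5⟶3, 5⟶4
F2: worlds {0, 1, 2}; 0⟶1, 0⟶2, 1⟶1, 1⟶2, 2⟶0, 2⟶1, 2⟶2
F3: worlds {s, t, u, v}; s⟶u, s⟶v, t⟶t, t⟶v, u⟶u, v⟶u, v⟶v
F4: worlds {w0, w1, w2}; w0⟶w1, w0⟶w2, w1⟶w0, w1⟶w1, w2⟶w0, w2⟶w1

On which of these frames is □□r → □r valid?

The schema corresponds to density: ∀x ∀y (Rxy → ∃z (Rxz ∧ Rzy)).
F1: fails — R35 but no z with R3z and Rz5.
F2: holds.
F3: holds.
F4: fails — Rw0w2 but no z with Rw0z and Rzw2.

F2, F3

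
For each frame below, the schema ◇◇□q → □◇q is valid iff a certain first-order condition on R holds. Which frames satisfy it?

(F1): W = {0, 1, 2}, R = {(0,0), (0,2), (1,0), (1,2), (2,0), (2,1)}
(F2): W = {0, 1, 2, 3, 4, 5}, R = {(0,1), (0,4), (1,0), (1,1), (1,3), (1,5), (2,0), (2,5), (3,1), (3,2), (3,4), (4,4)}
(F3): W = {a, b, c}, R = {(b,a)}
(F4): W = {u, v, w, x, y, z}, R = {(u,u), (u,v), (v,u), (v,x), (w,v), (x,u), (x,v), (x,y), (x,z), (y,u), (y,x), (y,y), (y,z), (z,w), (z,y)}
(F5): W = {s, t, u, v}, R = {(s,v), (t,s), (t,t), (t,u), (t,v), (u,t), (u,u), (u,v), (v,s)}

(F1), (F3)

This is the axiom for a generalized confluence (Geach) condition; its first-order frame correspondent is ∀x ∀y ∀z ((xR²y ∧ xRz) → ∃w (yRw ∧ zRw)).
(F1): condition met.
(F2): fails — 0R²1, 0R4 but no w with 1Rw and 4Rw.
(F3): condition met.
(F4): fails — vR²z, vRu but no t with zRt and uRt.
(F5): fails — sR²s, sRv but no w with sRw and vRw.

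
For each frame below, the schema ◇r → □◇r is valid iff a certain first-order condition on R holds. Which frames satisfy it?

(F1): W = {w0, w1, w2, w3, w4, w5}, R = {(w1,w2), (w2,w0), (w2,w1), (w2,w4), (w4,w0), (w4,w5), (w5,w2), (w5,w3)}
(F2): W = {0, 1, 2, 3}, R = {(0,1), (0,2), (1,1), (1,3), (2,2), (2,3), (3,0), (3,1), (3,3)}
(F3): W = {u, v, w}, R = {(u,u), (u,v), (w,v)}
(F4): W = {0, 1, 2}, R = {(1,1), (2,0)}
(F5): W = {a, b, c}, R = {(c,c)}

(F5)

The schema corresponds to the Euclidean property: ∀x ∀y ∀z (Rxy ∧ Rxz → Ryz).
(F1): fails — Rw1w2 and Rw1w2 but not Rw2w2.
(F2): fails — R02 and R01 but not R21.
(F3): fails — Ruv and Ruv but not Rvv.
(F4): fails — R20 and R20 but not R00.
(F5): ✓.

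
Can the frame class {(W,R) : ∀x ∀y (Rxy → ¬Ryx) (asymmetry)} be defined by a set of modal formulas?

No

If a class were modally definable it would be closed under surjective bounded morphisms (Goldblatt–Thomason).
The 3-cycle (worlds w0,w1,w2 with w0→w1→w2→w0) is asymmetric. Mapping every world to a single reflexive point • is a surjective bounded morphism, and the reflexive point is not asymmetric (R•• but asymmetry requires ¬R••).
So no modal formula (or set of formulas) defines exactly the asymmetric frames.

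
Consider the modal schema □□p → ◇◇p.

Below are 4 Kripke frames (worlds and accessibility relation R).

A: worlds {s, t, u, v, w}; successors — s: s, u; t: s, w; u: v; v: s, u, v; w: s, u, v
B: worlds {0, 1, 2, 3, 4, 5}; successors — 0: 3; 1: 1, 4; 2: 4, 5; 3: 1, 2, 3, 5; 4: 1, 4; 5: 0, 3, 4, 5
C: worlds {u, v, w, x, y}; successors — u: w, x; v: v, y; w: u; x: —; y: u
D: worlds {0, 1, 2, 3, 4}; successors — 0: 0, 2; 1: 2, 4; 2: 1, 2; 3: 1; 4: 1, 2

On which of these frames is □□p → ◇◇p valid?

Frame correspondent (Sahlqvist): ∀x ∃w (xR²w ∧ xR²w) — i.e. a generalized confluence (Geach) condition.
A: condition met.
B: condition met.
C: fails — at x but no t with xR²t and xR²t.
D: condition met.
Valid on: A, B, D.

A, B, D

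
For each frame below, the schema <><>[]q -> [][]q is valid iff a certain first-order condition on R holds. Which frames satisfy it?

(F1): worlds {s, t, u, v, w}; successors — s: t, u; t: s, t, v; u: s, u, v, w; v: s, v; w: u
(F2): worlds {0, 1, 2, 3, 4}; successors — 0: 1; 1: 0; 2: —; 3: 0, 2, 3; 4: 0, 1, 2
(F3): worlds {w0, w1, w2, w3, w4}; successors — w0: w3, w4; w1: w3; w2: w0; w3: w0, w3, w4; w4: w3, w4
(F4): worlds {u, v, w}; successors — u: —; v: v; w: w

The schema corresponds to a generalized confluence (Geach) condition: forall x forall y forall z ((x R^2 y & x R^2 z) -> exists w (yRw & z = w)).
(F1): fails — sR²s, sR²s but no w* with sRw* and s=w*.
(F2): fails — 0R²0, 0R²0 but no w with 0Rw and 0=w.
(F3): fails — w0R²w0, w0R²w0 but no w with w0Rw and w0=w.
(F4): condition met.

(F4)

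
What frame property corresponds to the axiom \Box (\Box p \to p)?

This schema is the T□ axiom.
It corresponds to shift-reflexivity: \forall x \forall y (Rxy \to Ryy).

Shift-reflexivity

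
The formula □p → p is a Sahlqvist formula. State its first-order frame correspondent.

Suppose □p→p is valid. At any x set V(p)={w : Rxw}. Then □p holds at x, so p holds at x, i.e. Rxx.
The converse is a direct semantic check.
Frame condition: ∀x Rxx.

Reflexivity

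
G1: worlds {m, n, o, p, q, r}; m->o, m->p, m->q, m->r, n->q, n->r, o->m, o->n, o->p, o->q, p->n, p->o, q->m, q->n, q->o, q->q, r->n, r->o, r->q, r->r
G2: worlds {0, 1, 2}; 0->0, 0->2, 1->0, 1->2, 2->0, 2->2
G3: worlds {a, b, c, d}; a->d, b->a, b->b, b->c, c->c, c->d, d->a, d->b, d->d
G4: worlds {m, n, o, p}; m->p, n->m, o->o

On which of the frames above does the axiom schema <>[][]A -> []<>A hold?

G1, G2, G3

The schema corresponds to a generalized confluence (Geach) condition: forall x forall y forall z ((xRy & xRz) -> exists w (y R^2 w & zRw)).
G1: condition met.
G2: condition met.
G3: condition met.
G4: fails — mRp, mRp but no w with pR²w and pRw.
Valid on: G1, G2, G3.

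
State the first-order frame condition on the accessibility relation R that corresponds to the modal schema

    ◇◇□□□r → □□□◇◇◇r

∀x ∀y ∀z ((xR²y ∧ xR³z) → ∃w (yR³w ∧ zR³w))

This is a Sahlqvist (Geach-type) schema ◇^2□^3r → □^3◇^3r.
First-order correspondent: ∀x ∀y ∀z ((xR²y ∧ xR³z) → ∃w (yR³w ∧ zR³w)).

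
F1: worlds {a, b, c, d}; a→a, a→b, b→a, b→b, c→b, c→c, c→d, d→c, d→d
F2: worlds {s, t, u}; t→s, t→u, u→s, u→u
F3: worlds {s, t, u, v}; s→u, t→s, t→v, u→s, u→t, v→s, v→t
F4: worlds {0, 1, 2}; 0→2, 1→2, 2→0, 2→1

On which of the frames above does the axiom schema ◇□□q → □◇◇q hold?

F1, F3, F4

This is the axiom for a generalized confluence (Geach) condition; its first-order frame correspondent is ∀x ∀y ∀z ((xRy ∧ xRz) → ∃w (yR²w ∧ zR²w)).
F1: condition met.
F2: fails — tRs, tRs but no w with sR²w and sR²w.
F3: condition met.
F4: condition met.
Valid on: F1, F3, F4.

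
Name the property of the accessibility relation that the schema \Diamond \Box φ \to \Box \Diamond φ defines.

convergence

Suppose ◇□φ→□◇φ is valid. Take Rxy, Rxz and set V(φ)={w : Ryw}. Then □φ at y so ◇□φ at x, so □◇φ at x, so ◇φ at z, giving w with Rzw and Ryw.
Conversely, on a frame with convergence the schema holds at every world under every valuation.
Frame condition: \forall x \forall y \forall z (Rxy \wedge Rxz \to \exists w (Ryw \wedge Rzw)).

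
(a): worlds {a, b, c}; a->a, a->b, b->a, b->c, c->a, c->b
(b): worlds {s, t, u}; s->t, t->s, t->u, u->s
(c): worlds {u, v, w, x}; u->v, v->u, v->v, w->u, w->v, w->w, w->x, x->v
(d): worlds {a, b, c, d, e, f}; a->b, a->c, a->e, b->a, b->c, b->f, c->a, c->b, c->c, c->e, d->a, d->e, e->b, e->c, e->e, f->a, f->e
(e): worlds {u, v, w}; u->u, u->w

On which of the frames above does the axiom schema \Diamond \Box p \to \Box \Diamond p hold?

(a), (c), (d)

The schema corresponds to convergence: \forall x \forall y \forall z (Rxy \wedge Rxz \to \exists w (Ryw \wedge Rzw)).
(a): ✓.
(b): fails — Rtu and Rts but u and s have no common successor.
(c): ✓.
(d): ✓.
(e): fails — Ruw and Ruw but w and w have no common successor.
Valid on: (a), (c), (d).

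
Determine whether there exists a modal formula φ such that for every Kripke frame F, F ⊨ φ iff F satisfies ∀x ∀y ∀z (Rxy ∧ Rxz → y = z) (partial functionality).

Yes, by ◇q → □q

The condition is partial functionality. A defining modal formula is ◇q → □q.
Suppose ◇q→□q is valid. Take Rxy, Rxz and set V(q)={y}. Then ◇q at x, so □q at x, so q at z, i.e. z=y.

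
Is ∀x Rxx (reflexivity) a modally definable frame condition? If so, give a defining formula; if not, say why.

This is a Sahlqvist condition; the T axiom □p → p defines it.
Suppose □p→p is valid. At any x set V(p)={w : Rxw}. Then □p holds at x, so p holds at x, i.e. Rxx.

Definable; □p → p defines it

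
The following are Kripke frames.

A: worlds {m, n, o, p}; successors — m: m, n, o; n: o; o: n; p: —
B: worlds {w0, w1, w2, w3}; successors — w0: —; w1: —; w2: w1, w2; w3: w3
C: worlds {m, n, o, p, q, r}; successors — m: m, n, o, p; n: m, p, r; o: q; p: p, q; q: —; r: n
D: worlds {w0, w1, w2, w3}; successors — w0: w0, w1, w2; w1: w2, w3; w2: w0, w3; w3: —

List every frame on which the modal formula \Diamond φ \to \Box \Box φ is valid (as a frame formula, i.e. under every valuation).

none

Frame correspondent (Sahlqvist): \forall x \forall y \forall z ((xRy \wedge x R^2 z) \to \exists w (y = w \wedge z = w)) — i.e. a generalized confluence (Geach) condition.
A: fails — mRm, mR²n but m ≠ n.
B: fails — w2Rw1, w2R²w2 but w1 ≠ w2.
C: fails — mRm, mR²n but m ≠ n.
D: fails — w0Rw0, w0R²w1 but w0 ≠ w1.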